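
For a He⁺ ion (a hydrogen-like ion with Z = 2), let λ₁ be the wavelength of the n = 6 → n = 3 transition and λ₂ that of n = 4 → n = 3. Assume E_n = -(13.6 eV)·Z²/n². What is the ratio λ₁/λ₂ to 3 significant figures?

0.583

λ ∝ 1/ΔE ∝ 1/(1/n_f² − 1/n_i²), and the Z² and hc factors cancel in the ratio.
λ₁/λ₂ = (1/3² − 1/4²)/(1/3² − 1/6²) = 0.04861/0.08333 = 0.583.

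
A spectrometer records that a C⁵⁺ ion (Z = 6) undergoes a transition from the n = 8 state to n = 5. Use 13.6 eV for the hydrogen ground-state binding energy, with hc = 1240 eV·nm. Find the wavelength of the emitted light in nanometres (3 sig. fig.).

104 nm

For Z = 6 the level energies scale as Z², so the effective Rydberg energy is 13.6 × 36 = 489.6 eV.
ΔE = 489.6 × (1/5² − 1/8²) = 489.6 × 0.02438 = 11.93 eV.
λ = hc/ΔE = 1240 / 11.93 = 104 nm.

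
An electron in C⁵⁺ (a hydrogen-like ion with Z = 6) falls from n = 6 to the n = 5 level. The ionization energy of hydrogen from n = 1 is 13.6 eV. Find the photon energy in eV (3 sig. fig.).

5.98 eV

The Bohr energies scale as Z², so for Z = 6: E_n = −489.6/n² eV.
E_6 = −489.6/36 = −13.60 eV and E_5 = −489.6/25 = −19.58 eV.
The photon energy is |E_6 − E_5| = 5.98 eV.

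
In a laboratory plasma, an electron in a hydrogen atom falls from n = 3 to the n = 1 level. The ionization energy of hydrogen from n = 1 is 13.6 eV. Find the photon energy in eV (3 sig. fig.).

12.1 eV

E_3 = −13.60/9 = −1.511 eV and E_1 = −13.60/1 = −13.60 eV.
The photon energy is |E_3 − E_1| = 12.1 eV.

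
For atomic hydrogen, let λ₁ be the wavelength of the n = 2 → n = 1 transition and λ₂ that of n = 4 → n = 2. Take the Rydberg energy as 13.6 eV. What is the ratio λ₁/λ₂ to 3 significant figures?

λ ∝ 1/ΔE ∝ 1/(1/n_f² − 1/n_i²), and the Z² and hc factors cancel in the ratio.
λ₁/λ₂ = (1/2² − 1/4²)/(1/1² − 1/2²) = 0.1875/0.7500 = 0.250.

0.250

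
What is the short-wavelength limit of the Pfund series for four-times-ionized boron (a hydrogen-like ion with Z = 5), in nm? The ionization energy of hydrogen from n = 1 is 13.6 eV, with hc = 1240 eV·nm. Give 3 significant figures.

91.2 nm

The Pfund series has lower level n_f = 5; the series limit corresponds to n_i → ∞.
ΔE_max = 13.6 × 25 / 5² = 13.60 eV.
λ_min = 1240 / 13.60 = 91.2 nm.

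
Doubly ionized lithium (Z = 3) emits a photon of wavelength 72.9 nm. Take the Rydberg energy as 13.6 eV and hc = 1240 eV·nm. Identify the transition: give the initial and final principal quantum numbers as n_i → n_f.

The photon energy is ΔE = hc/λ = 1240 / 72.9 = 17.01 eV.
With Z = 3, ΔE = 122.4 × (1/n_f² − 1/n_i²), so 1/n_f² − 1/n_i² = 0.1390.
Trying n_f = 2 gives 1/n_i² = 0.1110, i.e. n_i ≈ 3; this pair matches.

n_i = 3, n_f = 2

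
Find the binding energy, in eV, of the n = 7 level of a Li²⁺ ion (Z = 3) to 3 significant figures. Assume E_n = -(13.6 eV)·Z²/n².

E_n = −13.6 Z²/n² = −122.4/n² eV for Z = 3.
E_7 = −122.4/49 = −2.50 eV, so ionization (to E = 0) requires 2.50 eV.

2.50 eV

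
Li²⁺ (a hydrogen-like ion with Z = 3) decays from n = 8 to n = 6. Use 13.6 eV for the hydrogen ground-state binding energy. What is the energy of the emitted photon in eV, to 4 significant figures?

The Bohr energies scale as Z², so for Z = 3: E_n = −122.4/n² eV.
E_8 = −122.4/64 = −1.913 eV and E_6 = −122.4/36 = −3.400 eV.
The photon energy is |E_8 − E_6| = 1.488 eV.

1.488 eV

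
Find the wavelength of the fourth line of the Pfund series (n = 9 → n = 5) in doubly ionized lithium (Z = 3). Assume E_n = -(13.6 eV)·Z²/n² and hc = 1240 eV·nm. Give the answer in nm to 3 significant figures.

The Pfund series terminates on n_f = 5; the fourth line has n_i = 5+4 = 9.
ΔE = 122.4 × (1/5² − 1/9²) = 3.385 eV.
λ = 1240 / 3.385 = 366 nm.

366 nm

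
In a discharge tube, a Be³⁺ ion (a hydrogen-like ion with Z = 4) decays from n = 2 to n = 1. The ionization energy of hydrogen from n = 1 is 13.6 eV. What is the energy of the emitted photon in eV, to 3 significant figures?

163 eV

The Bohr energies scale as Z², so for Z = 4: E_n = −217.6/n² eV.
E_2 = −217.6/4 = −54.40 eV and E_1 = −217.6/1 = −217.6 eV.
The photon energy is |E_2 − E_1| = 163 eV.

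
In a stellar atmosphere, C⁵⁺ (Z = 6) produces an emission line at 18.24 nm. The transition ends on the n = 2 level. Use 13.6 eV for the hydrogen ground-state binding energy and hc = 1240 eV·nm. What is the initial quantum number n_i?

The photon energy is ΔE = hc/λ = 1240 / 18.24 = 67.98 eV.
With Z = 6, ΔE = 489.6 × (1/n_f² − 1/n_i²), so 1/n_f² − 1/n_i² = 0.1389.
With n_f = 2: 1/n_i² = 1/4 − 0.1389 = 0.1111, so n_i ≈ 3.00.

n_i = 3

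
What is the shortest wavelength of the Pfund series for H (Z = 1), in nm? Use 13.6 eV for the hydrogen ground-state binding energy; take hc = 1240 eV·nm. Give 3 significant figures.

The Pfund series has lower level n_f = 5; the series limit corresponds to n_i → ∞.
ΔE_max = 13.6 × 1 / 5² = 0.5440 eV.
λ_min = 1240 / 0.5440 = 2280 nm.

2280 nm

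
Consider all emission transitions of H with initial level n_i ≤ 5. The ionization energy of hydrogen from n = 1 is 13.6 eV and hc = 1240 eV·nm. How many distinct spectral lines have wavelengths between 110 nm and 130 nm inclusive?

Enumerate all n_i → n_f pairs with 1 ≤ n_f < n_i ≤ 5 and compute λ = 1240 / [13.6·1·(1/n_f² − 1/n_i²)].
Lines falling in [110, 130] nm: 2→1 (121.6 nm).

1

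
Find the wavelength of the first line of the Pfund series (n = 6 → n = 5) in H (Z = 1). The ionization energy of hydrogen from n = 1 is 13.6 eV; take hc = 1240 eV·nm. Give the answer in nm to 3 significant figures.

7460 nm

The Pfund series terminates on n_f = 5; the first line has n_i = 5+1 = 6.
ΔE = 13.60 × (1/5² − 1/6²) = 0.1662 eV.
λ = 1240 / 0.1662 = 7460 nm.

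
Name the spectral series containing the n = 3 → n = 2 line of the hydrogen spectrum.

The series is set by the lower level: n_f = 2 is the Balmer series.

Balmer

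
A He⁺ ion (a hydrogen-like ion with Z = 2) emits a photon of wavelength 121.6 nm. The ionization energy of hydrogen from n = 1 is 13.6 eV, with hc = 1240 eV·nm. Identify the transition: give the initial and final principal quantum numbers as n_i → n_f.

The photon energy is ΔE = hc/λ = 1240 / 121.6 = 10.20 eV.
With Z = 2, ΔE = 54.40 × (1/n_f² − 1/n_i²), so 1/n_f² − 1/n_i² = 0.1875.
Trying n_f = 2 gives 1/n_i² = 0.06255, i.e. n_i ≈ 4; this pair matches.

n_i = 4, n_f = 2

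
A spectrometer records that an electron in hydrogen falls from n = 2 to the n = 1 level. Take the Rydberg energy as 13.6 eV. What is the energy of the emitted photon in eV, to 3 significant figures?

10.2 eV

E_2 = −13.60/4 = −3.400 eV and E_1 = −13.60/1 = −13.60 eV.
The photon energy is |E_2 − E_1| = 10.2 eV.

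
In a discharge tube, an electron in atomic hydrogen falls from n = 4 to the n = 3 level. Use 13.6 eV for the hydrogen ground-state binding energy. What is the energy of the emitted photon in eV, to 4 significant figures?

E_4 = −13.60/16 = −0.8500 eV and E_3 = −13.60/9 = −1.511 eV.
The photon energy is |E_4 − E_3| = 0.6611 eV.

0.6611 eV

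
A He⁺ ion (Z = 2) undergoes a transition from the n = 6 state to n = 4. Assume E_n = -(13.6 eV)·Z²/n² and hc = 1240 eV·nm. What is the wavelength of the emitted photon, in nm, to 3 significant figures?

656 nm

For Z = 2 the level energies scale as Z², so the effective Rydberg energy is 13.6 × 4 = 54.40 eV.
ΔE = 54.40 × (1/4² − 1/6²) = 54.40 × 0.03472 = 1.889 eV.
λ = hc/ΔE = 1240 / 1.889 = 656 nm.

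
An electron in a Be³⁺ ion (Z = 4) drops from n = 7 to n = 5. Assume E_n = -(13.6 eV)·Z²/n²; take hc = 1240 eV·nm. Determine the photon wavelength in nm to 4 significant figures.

For Z = 4 the level energies scale as Z², so the effective Rydberg energy is 13.6 × 16 = 217.6 eV.
ΔE = 217.6 × (1/5² − 1/7²) = 217.6 × 0.01959 = 4.263 eV.
λ = hc/ΔE = 1240 / 4.263 = 290.9 nm.

290.9 nm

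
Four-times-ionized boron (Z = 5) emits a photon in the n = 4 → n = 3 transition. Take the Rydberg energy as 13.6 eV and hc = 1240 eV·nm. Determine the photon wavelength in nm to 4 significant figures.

75.03 nm

For Z = 5 the level energies scale as Z², so the effective Rydberg energy is 13.6 × 25 = 340.0 eV.
ΔE = 340.0 × (1/3² − 1/4²) = 340.0 × 0.04861 = 16.53 eV.
λ = hc/ΔE = 1240 / 16.53 = 75.03 nm.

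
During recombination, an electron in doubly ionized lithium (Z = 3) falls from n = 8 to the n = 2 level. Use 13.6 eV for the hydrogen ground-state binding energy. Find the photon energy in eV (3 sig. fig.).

The Bohr energies scale as Z², so for Z = 3: E_n = −122.4/n² eV.
E_8 = −122.4/64 = −1.913 eV and E_2 = −122.4/4 = −30.60 eV.
The photon energy is |E_8 − E_2| = 28.7 eV.

28.7 eV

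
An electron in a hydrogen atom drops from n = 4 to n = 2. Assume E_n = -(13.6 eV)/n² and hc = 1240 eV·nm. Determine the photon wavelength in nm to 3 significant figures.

ΔE = 13.60 × (1/2² − 1/4²) = 13.60 × 0.1875 = 2.550 eV.
λ = hc/ΔE = 1240 / 2.550 = 486 nm.
This line belongs to the Balmer series.

486 nm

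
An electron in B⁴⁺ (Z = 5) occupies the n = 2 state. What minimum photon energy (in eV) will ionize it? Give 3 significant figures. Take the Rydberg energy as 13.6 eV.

85.0 eV

E_n = −13.6 Z²/n² = −340.0/n² eV for Z = 5.
E_2 = −340.0/4 = −85.0 eV, so ionization (to E = 0) requires 85.0 eV.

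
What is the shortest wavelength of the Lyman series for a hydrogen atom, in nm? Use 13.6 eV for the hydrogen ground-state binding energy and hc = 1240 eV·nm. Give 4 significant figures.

91.18 nm

The Lyman series has lower level n_f = 1; the series limit corresponds to n_i → ∞.
ΔE_max = 13.6 × 1 / 1² = 13.60 eV.
λ_min = 1240 / 13.60 = 91.18 nm.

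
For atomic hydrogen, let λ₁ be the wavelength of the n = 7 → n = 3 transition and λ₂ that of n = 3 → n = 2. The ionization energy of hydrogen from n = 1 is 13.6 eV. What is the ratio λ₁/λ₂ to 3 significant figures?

λ ∝ 1/ΔE ∝ 1/(1/n_f² − 1/n_i²), and the Z² and hc factors cancel in the ratio.
λ₁/λ₂ = (1/2² − 1/3²)/(1/3² − 1/7²) = 0.1389/0.09070 = 1.53.

1.53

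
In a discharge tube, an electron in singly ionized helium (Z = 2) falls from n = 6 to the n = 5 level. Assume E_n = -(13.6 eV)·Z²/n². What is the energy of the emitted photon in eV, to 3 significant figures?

0.665 eV

The Bohr energies scale as Z², so for Z = 2: E_n = −54.40/n² eV.
E_6 = −54.40/36 = −1.511 eV and E_5 = −54.40/25 = −2.176 eV.
The photon energy is |E_6 − E_5| = 0.665 eV.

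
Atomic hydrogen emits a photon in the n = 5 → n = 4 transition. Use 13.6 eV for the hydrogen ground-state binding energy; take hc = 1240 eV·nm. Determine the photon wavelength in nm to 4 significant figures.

ΔE = 13.60 × (1/4² − 1/5²) = 13.60 × 0.02250 = 0.3060 eV.
λ = hc/ΔE = 1240 / 0.3060 = 4052 nm.

4052 nm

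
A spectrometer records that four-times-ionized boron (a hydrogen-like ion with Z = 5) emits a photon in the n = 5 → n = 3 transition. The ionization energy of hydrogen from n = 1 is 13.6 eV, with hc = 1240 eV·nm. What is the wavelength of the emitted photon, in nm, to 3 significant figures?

51.3 nm

For Z = 5 the level energies scale as Z², so the effective Rydberg energy is 13.6 × 25 = 340.0 eV.
ΔE = 340.0 × (1/3² − 1/5²) = 340.0 × 0.07111 = 24.18 eV.
λ = hc/ΔE = 1240 / 24.18 = 51.3 nm.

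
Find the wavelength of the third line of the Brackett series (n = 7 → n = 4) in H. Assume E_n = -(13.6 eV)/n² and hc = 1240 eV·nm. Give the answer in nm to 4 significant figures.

2166 nm

The Brackett series terminates on n_f = 4; the third line has n_i = 4+3 = 7.
ΔE = 13.60 × (1/4² − 1/7²) = 0.5724 eV.
λ = 1240 / 0.5724 = 2166 nm.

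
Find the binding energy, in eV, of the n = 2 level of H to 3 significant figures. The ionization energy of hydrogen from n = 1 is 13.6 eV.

E_2 = −13.60/4 = −3.40 eV, so ionization (to E = 0) requires 3.40 eV.

3.40 eV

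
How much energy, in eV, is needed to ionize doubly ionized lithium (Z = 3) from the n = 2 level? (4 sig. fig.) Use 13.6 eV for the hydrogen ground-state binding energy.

E_n = −13.6 Z²/n² = −122.4/n² eV for Z = 3.
E_2 = −122.4/4 = −30.60 eV, so ionization (to E = 0) requires 30.60 eV.

30.60 eV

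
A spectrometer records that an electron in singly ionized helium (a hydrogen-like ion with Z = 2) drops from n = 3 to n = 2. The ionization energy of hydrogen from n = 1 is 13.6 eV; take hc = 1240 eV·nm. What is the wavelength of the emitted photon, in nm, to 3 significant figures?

For Z = 2 the level energies scale as Z², so the effective Rydberg energy is 13.6 × 4 = 54.40 eV.
ΔE = 54.40 × (1/2² − 1/3²) = 54.40 × 0.1389 = 7.556 eV.
λ = hc/ΔE = 1240 / 7.556 = 164 nm.

164 nm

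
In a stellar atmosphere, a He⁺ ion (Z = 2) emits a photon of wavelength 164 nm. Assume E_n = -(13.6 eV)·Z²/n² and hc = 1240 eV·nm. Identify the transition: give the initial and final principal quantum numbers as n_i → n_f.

n_i = 3, n_f = 2

The photon energy is ΔE = hc/λ = 1240 / 164 = 7.561 eV.
With Z = 2, ΔE = 54.40 × (1/n_f² − 1/n_i²), so 1/n_f² − 1/n_i² = 0.1390.
Trying n_f = 2 gives 1/n_i² = 0.1110, i.e. n_i ≈ 3; this pair matches.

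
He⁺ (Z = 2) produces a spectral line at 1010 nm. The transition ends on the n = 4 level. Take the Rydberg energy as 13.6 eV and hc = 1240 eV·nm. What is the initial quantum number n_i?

The photon energy is ΔE = hc/λ = 1240 / 1010 = 1.228 eV.
With Z = 2, ΔE = 54.40 × (1/n_f² − 1/n_i²), so 1/n_f² − 1/n_i² = 0.02257.
With n_f = 4: 1/n_i² = 1/16 − 0.02257 = 0.03993, so n_i ≈ 5.00.

n_i = 5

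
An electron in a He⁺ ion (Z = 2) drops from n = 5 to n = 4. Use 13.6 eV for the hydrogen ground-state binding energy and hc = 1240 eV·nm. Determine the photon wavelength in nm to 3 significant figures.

1010 nm

For Z = 2 the level energies scale as Z², so the effective Rydberg energy is 13.6 × 4 = 54.40 eV.
ΔE = 54.40 × (1/4² − 1/5²) = 54.40 × 0.02250 = 1.224 eV.
λ = hc/ΔE = 1240 / 1.224 = 1010 nm.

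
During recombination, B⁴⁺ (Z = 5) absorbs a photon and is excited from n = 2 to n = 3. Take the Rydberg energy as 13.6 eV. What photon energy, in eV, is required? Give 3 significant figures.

The Bohr energies scale as Z², so for Z = 5: E_n = −340.0/n² eV.
E_3 = −340.0/9 = −37.78 eV and E_2 = −340.0/4 = −85.00 eV.
The photon energy is |E_3 − E_2| = 47.2 eV.

47.2 eV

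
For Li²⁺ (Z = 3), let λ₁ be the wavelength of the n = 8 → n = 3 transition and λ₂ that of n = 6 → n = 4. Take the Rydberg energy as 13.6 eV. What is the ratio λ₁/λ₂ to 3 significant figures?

λ ∝ 1/ΔE ∝ 1/(1/n_f² − 1/n_i²), and the Z² and hc factors cancel in the ratio.
λ₁/λ₂ = (1/4² − 1/6²)/(1/3² − 1/8²) = 0.03472/0.09549 = 0.364.

0.364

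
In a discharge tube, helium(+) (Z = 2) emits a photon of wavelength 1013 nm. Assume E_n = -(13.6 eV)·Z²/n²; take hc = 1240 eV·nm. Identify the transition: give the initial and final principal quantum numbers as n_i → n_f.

The photon energy is ΔE = hc/λ = 1240 / 1013 = 1.224 eV.
With Z = 2, ΔE = 54.40 × (1/n_f² − 1/n_i²), so 1/n_f² − 1/n_i² = 0.02250.
Trying n_f = 4 gives 1/n_i² = 0.04000, i.e. n_i ≈ 5; this pair matches.

n_i = 5, n_f = 4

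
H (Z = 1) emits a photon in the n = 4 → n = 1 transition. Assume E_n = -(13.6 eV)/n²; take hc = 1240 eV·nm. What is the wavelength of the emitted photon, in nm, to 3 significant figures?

97.3 nm

ΔE = 13.60 × (1/1² − 1/4²) = 13.60 × 0.9375 = 12.75 eV.
λ = hc/ΔE = 1240 / 12.75 = 97.3 nm.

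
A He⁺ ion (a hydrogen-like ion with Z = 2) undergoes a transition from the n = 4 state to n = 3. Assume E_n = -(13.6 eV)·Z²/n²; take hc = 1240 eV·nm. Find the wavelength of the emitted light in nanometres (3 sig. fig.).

For Z = 2 the level energies scale as Z², so the effective Rydberg energy is 13.6 × 4 = 54.40 eV.
ΔE = 54.40 × (1/3² − 1/4²) = 54.40 × 0.04861 = 2.644 eV.
λ = hc/ΔE = 1240 / 2.644 = 469 nm.

469 nm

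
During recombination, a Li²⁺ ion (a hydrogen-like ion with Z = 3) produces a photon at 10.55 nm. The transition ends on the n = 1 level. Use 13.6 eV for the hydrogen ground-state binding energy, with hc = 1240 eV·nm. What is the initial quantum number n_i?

n_i = 5

The photon energy is ΔE = hc/λ = 1240 / 10.55 = 117.5 eV.
With Z = 3, ΔE = 122.4 × (1/n_f² − 1/n_i²), so 1/n_f² − 1/n_i² = 0.9603.
With n_f = 1: 1/n_i² = 1/1 − 0.9603 = 0.03974, so n_i ≈ 5.02.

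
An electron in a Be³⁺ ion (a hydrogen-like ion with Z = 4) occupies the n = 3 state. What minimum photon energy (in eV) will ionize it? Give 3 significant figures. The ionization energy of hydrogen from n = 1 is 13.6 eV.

24.2 eV

E_n = −13.6 Z²/n² = −217.6/n² eV for Z = 4.
E_3 = −217.6/9 = −24.2 eV, so ionization (to E = 0) requires 24.2 eV.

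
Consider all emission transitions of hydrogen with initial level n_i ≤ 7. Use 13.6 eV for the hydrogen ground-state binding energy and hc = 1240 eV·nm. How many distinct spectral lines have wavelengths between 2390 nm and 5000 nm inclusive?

Enumerate all n_i → n_f pairs with 1 ≤ n_f < n_i ≤ 7 and compute λ = 1240 / [13.6·1·(1/n_f² − 1/n_i²)].
Lines falling in [2390, 5000] nm: 6→4 (2626 nm), 5→4 (4052 nm), 7→5 (4654 nm).

3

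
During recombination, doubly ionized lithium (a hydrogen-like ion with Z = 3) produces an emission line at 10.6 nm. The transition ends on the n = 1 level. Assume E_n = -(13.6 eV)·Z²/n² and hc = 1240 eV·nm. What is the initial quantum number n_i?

n_i = 5

The photon energy is ΔE = hc/λ = 1240 / 10.6 = 117.0 eV.
With Z = 3, ΔE = 122.4 × (1/n_f² − 1/n_i²), so 1/n_f² − 1/n_i² = 0.9557.
With n_f = 1: 1/n_i² = 1/1 − 0.9557 = 0.04427, so n_i ≈ 4.75.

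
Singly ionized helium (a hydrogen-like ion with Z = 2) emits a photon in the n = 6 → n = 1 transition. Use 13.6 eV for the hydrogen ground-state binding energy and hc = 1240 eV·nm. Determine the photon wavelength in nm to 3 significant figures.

For Z = 2 the level energies scale as Z², so the effective Rydberg energy is 13.6 × 4 = 54.40 eV.
ΔE = 54.40 × (1/1² − 1/6²) = 54.40 × 0.9722 = 52.89 eV.
λ = hc/ΔE = 1240 / 52.89 = 23.4 nm.

23.4 nm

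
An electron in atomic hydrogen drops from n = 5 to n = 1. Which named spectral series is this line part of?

Lyman

The series is set by the lower level: n_f = 1 is the Lyman series.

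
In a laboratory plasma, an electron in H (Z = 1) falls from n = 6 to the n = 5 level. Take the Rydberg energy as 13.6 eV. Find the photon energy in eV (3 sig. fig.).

0.166 eV

E_6 = −13.60/36 = −0.3778 eV and E_5 = −13.60/25 = −0.5440 eV.
The photon energy is |E_6 − E_5| = 0.166 eV.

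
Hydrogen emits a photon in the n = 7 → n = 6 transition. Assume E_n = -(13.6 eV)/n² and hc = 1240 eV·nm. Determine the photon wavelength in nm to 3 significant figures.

ΔE = 13.60 × (1/6² − 1/7²) = 13.60 × 0.007370 = 0.1002 eV.
λ = hc/ΔE = 1240 / 0.1002 = 12400 nm.

12400 nm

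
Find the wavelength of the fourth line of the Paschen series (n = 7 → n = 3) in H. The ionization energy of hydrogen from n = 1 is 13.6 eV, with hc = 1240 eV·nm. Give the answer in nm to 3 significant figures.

The Paschen series terminates on n_f = 3; the fourth line has n_i = 3+4 = 7.
ΔE = 13.60 × (1/3² − 1/7²) = 1.234 eV.
λ = 1240 / 1.234 = 1010 nm.

1010 nm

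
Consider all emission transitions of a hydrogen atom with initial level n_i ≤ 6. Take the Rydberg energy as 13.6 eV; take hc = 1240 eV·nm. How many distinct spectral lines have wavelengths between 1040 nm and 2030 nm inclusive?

Enumerate all n_i → n_f pairs with 1 ≤ n_f < n_i ≤ 6 and compute λ = 1240 / [13.6·1·(1/n_f² − 1/n_i²)].
Lines falling in [1040, 2030] nm: 6→3 (1094 nm), 5→3 (1282 nm), 4→3 (1876 nm).

3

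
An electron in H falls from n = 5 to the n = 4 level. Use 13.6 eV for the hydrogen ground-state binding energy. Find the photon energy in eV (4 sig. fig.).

0.3060 eV

E_5 = −13.60/25 = −0.5440 eV and E_4 = −13.60/16 = −0.8500 eV.
The photon energy is |E_5 − E_4| = 0.3060 eV.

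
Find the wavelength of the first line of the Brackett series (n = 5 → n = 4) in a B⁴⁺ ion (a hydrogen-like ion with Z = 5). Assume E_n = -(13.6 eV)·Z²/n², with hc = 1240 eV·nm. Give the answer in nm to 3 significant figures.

The Brackett series terminates on n_f = 4; the first line has n_i = 4+1 = 5.
ΔE = 340.0 × (1/4² − 1/5²) = 7.650 eV.
λ = 1240 / 7.650 = 162 nm.

162 nm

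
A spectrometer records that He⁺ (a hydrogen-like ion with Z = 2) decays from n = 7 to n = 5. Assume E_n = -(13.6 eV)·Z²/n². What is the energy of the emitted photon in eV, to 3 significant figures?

The Bohr energies scale as Z², so for Z = 2: E_n = −54.40/n² eV.
E_7 = −54.40/49 = −1.110 eV and E_5 = −54.40/25 = −2.176 eV.
The photon energy is |E_7 − E_5| = 1.07 eV.

1.07 eV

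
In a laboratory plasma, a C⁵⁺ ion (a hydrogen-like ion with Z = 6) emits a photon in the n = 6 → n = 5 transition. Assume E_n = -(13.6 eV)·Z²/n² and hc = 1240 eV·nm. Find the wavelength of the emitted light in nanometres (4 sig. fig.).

For Z = 6 the level energies scale as Z², so the effective Rydberg energy is 13.6 × 36 = 489.6 eV.
ΔE = 489.6 × (1/5² − 1/6²) = 489.6 × 0.01222 = 5.984 eV.
λ = hc/ΔE = 1240 / 5.984 = 207.2 nm.

207.2 nm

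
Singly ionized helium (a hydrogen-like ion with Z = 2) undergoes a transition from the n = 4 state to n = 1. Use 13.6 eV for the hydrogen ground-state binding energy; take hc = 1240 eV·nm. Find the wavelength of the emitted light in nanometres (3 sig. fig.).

24.3 nm

For Z = 2 the level energies scale as Z², so the effective Rydberg energy is 13.6 × 4 = 54.40 eV.
ΔE = 54.40 × (1/1² − 1/4²) = 54.40 × 0.9375 = 51.00 eV.
λ = hc/ΔE = 1240 / 51.00 = 24.3 nm.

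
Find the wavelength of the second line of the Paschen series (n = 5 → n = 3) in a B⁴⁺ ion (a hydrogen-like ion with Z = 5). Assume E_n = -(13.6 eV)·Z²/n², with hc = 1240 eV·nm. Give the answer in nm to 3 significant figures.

The Paschen series terminates on n_f = 3; the second line has n_i = 3+2 = 5.
ΔE = 340.0 × (1/3² − 1/5²) = 24.18 eV.
λ = 1240 / 24.18 = 51.3 nm.

51.3 nm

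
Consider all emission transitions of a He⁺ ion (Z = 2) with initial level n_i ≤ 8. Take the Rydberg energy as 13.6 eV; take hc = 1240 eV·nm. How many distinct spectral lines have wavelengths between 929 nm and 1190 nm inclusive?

Enumerate all n_i → n_f pairs with 1 ≤ n_f < n_i ≤ 8 and compute λ = 1240 / [13.6·4·(1/n_f² − 1/n_i²)].
Lines falling in [929, 1190] nm: 8→5 (935.1 nm), 5→4 (1013 nm), 7→5 (1163 nm).

3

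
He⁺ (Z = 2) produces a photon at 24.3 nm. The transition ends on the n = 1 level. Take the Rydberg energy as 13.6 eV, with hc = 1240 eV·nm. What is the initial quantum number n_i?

n_i = 4

The photon energy is ΔE = hc/λ = 1240 / 24.3 = 51.03 eV.
With Z = 2, ΔE = 54.40 × (1/n_f² − 1/n_i²), so 1/n_f² − 1/n_i² = 0.9380.
With n_f = 1: 1/n_i² = 1/1 − 0.9380 = 0.06197, so n_i ≈ 4.02.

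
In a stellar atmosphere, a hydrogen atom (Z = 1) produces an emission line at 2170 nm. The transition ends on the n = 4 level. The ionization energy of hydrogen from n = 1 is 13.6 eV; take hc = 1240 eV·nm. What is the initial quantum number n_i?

n_i = 7

The photon energy is ΔE = hc/λ = 1240 / 2170 = 0.5714 eV.
With Z = 1, ΔE = 13.60 × (1/n_f² − 1/n_i²), so 1/n_f² − 1/n_i² = 0.04202.
With n_f = 4: 1/n_i² = 1/16 − 0.04202 = 0.02048, so n_i ≈ 6.99.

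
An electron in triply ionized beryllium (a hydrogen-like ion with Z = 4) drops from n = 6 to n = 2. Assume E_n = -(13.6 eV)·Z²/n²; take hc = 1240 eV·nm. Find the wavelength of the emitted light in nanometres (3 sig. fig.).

25.6 nm

For Z = 4 the level energies scale as Z², so the effective Rydberg energy is 13.6 × 16 = 217.6 eV.
ΔE = 217.6 × (1/2² − 1/6²) = 217.6 × 0.2222 = 48.36 eV.
λ = hc/ΔE = 1240 / 48.36 = 25.6 nm.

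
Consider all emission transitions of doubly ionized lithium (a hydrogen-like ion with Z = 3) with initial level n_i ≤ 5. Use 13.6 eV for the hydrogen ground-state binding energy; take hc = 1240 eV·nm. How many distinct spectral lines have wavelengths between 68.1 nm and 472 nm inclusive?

Enumerate all n_i → n_f pairs with 1 ≤ n_f < n_i ≤ 5 and compute λ = 1240 / [13.6·9·(1/n_f² − 1/n_i²)].
Lines falling in [68.1, 472] nm: 3→2 (72.94 nm), 5→3 (142.5 nm), 4→3 (208.4 nm), 5→4 (450.3 nm).

4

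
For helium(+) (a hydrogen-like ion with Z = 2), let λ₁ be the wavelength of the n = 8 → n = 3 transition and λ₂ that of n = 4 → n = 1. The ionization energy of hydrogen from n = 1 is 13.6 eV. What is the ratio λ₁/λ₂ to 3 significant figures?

λ ∝ 1/ΔE ∝ 1/(1/n_f² − 1/n_i²), and the Z² and hc factors cancel in the ratio.
λ₁/λ₂ = (1/1² − 1/4²)/(1/3² − 1/8²) = 0.9375/0.09549 = 9.82.

9.82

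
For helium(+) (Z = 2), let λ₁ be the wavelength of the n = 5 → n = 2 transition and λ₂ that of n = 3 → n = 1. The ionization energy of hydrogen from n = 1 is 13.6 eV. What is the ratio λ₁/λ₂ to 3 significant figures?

λ ∝ 1/ΔE ∝ 1/(1/n_f² − 1/n_i²), and the Z² and hc factors cancel in the ratio.
λ₁/λ₂ = (1/1² − 1/3²)/(1/2² − 1/5²) = 0.8889/0.2100 = 4.23.

4.23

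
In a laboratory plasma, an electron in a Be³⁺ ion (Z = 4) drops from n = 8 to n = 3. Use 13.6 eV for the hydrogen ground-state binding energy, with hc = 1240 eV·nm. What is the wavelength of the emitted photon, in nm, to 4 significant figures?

For Z = 4 the level energies scale as Z², so the effective Rydberg energy is 13.6 × 16 = 217.6 eV.
ΔE = 217.6 × (1/3² − 1/8²) = 217.6 × 0.09549 = 20.78 eV.
λ = hc/ΔE = 1240 / 20.78 = 59.68 nm.

59.68 nm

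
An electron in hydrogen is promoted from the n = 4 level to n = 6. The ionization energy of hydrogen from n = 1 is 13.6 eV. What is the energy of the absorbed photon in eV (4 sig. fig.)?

E_6 = −13.60/36 = −0.3778 eV and E_4 = −13.60/16 = −0.8500 eV.
The photon energy is |E_6 − E_4| = 0.4722 eV.

0.4722 eV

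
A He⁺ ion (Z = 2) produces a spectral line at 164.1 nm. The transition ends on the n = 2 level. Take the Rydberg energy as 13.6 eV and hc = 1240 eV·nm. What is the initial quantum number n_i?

The photon energy is ΔE = hc/λ = 1240 / 164.1 = 7.556 eV.
With Z = 2, ΔE = 54.40 × (1/n_f² − 1/n_i²), so 1/n_f² − 1/n_i² = 0.1389.
With n_f = 2: 1/n_i² = 1/4 − 0.1389 = 0.1111, so n_i ≈ 3.00.

n_i = 3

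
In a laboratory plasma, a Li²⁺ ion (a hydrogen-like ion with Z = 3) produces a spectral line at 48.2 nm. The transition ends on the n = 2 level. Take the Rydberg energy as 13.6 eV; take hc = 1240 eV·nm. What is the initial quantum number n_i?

The photon energy is ΔE = hc/λ = 1240 / 48.2 = 25.73 eV.
With Z = 3, ΔE = 122.4 × (1/n_f² − 1/n_i²), so 1/n_f² − 1/n_i² = 0.2102.
With n_f = 2: 1/n_i² = 1/4 − 0.2102 = 0.03982, so n_i ≈ 5.01.

n_i = 5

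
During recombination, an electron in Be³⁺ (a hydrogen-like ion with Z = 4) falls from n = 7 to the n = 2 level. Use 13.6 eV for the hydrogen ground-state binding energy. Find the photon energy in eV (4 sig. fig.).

The Bohr energies scale as Z², so for Z = 4: E_n = −217.6/n² eV.
E_7 = −217.6/49 = −4.441 eV and E_2 = −217.6/4 = −54.40 eV.
The photon energy is |E_7 − E_2| = 49.96 eV.

49.96 eV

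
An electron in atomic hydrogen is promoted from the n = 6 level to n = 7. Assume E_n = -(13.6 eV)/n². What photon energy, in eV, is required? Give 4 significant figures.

0.1002 eV

E_7 = −13.60/49 = −0.2776 eV and E_6 = −13.60/36 = −0.3778 eV.
The photon energy is |E_7 − E_6| = 0.1002 eV.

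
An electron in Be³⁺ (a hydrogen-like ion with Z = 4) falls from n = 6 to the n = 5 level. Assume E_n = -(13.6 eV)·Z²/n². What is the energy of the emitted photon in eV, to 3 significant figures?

The Bohr energies scale as Z², so for Z = 4: E_n = −217.6/n² eV.
E_6 = −217.6/36 = −6.044 eV and E_5 = −217.6/25 = −8.704 eV.
The photon energy is |E_6 − E_5| = 2.66 eV.

2.66 eV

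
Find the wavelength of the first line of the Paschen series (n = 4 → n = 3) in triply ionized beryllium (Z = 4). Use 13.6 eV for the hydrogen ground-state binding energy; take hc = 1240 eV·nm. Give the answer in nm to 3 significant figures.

117 nm

The Paschen series terminates on n_f = 3; the first line has n_i = 3+1 = 4.
ΔE = 217.6 × (1/3² − 1/4²) = 10.58 eV.
λ = 1240 / 10.58 = 117 nm.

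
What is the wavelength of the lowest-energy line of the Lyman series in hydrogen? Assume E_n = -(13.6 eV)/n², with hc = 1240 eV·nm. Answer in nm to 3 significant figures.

122 nm

The Lyman series terminates on n_f = 1; the first line has n_i = 1+1 = 2.
ΔE = 13.60 × (1/1² − 1/2²) = 10.20 eV.
λ = 1240 / 10.20 = 122 nm.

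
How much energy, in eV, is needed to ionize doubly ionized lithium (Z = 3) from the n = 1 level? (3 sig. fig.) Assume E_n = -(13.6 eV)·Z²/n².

122 eV

E_n = −13.6 Z²/n² = −122.4/n² eV for Z = 3.
E_1 = −122.4/1 = −122 eV, so ionization (to E = 0) requires 122 eV.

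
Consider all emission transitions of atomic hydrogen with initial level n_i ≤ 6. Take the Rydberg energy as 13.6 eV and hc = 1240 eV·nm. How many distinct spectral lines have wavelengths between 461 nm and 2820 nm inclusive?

Enumerate all n_i → n_f pairs with 1 ≤ n_f < n_i ≤ 6 and compute λ = 1240 / [13.6·1·(1/n_f² − 1/n_i²)].
Lines falling in [461, 2820] nm: 4→2 (486.3 nm), 3→2 (656.5 nm), 6→3 (1094 nm), 5→3 (1282 nm), 4→3 (1876 nm), 6→4 (2626 nm).

6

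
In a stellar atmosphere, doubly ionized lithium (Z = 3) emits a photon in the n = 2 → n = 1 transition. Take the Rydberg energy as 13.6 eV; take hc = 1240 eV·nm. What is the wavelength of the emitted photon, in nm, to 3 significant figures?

13.5 nm

For Z = 3 the level energies scale as Z², so the effective Rydberg energy is 13.6 × 9 = 122.4 eV.
ΔE = 122.4 × (1/1² − 1/2²) = 122.4 × 0.7500 = 91.80 eV.
λ = hc/ΔE = 1240 / 91.80 = 13.5 nm.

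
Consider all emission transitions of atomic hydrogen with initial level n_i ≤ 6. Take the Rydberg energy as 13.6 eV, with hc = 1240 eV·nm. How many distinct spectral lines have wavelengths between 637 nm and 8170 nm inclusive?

Enumerate all n_i → n_f pairs with 1 ≤ n_f < n_i ≤ 6 and compute λ = 1240 / [13.6·1·(1/n_f² − 1/n_i²)].
Lines falling in [637, 8170] nm: 3→2 (656.5 nm), 6→3 (1094 nm), 5→3 (1282 nm), 4→3 (1876 nm), 6→4 (2626 nm), 5→4 (4052 nm), 6→5 (7460 nm).

7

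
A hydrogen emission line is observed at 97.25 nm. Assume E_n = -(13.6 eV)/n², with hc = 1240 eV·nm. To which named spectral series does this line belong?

Lyman

ΔE = 1240/97.25 = 12.75 eV.
This matches 13.6 × (1/1² − 1/4²), so n_f = 1: the Lyman series.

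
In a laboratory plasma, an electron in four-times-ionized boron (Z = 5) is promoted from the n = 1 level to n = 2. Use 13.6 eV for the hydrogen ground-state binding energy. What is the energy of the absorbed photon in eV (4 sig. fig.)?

255.0 eV

The Bohr energies scale as Z², so for Z = 5: E_n = −340.0/n² eV.
E_2 = −340.0/4 = −85.00 eV and E_1 = −340.0/1 = −340.0 eV.
The photon energy is |E_2 − E_1| = 255.0 eV.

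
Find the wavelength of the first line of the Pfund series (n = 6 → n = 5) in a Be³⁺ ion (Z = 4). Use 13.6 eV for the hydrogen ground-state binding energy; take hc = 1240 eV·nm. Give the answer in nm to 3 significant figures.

466 nm

The Pfund series terminates on n_f = 5; the first line has n_i = 5+1 = 6.
ΔE = 217.6 × (1/5² − 1/6²) = 2.660 eV.
λ = 1240 / 2.660 = 466 nm.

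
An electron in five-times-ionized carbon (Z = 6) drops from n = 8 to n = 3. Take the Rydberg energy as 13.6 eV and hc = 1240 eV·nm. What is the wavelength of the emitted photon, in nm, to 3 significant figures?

26.5 nm

For Z = 6 the level energies scale as Z², so the effective Rydberg energy is 13.6 × 36 = 489.6 eV.
ΔE = 489.6 × (1/3² − 1/8²) = 489.6 × 0.09549 = 46.75 eV.
λ = hc/ΔE = 1240 / 46.75 = 26.5 nm.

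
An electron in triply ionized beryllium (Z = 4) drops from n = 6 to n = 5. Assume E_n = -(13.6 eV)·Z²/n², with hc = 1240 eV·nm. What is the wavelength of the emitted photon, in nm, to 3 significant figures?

466 nm

For Z = 4 the level energies scale as Z², so the effective Rydberg energy is 13.6 × 16 = 217.6 eV.
ΔE = 217.6 × (1/5² − 1/6²) = 217.6 × 0.01222 = 2.660 eV.
λ = hc/ΔE = 1240 / 2.660 = 466 nm.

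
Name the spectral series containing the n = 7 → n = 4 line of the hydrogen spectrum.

The series is set by the lower level: n_f = 4 is the Brackett series.

Brackett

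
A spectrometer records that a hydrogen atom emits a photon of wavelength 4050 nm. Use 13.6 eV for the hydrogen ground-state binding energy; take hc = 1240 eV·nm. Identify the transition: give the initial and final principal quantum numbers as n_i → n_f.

n_i = 5, n_f = 4

The photon energy is ΔE = hc/λ = 1240 / 4050 = 0.3062 eV.
With Z = 1, ΔE = 13.60 × (1/n_f² − 1/n_i²), so 1/n_f² − 1/n_i² = 0.02251.
Trying n_f = 4 gives 1/n_i² = 0.03999, i.e. n_i ≈ 5; this pair matches.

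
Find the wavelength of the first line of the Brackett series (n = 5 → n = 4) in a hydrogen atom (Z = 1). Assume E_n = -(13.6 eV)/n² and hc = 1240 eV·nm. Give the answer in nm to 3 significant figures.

4050 nm

The Brackett series terminates on n_f = 4; the first line has n_i = 4+1 = 5.
ΔE = 13.60 × (1/4² − 1/5²) = 0.3060 eV.
λ = 1240 / 0.3060 = 4050 nm.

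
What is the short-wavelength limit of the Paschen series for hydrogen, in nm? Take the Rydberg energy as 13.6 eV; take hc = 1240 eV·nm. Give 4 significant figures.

The Paschen series has lower level n_f = 3; the series limit corresponds to n_i → ∞.
ΔE_max = 13.6 × 1 / 3² = 1.511 eV.
λ_min = 1240 / 1.511 = 820.6 nm.

820.6 nm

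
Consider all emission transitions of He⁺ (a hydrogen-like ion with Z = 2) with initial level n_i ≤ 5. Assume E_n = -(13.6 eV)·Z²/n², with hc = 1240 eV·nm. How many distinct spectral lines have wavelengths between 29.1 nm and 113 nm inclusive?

Enumerate all n_i → n_f pairs with 1 ≤ n_f < n_i ≤ 5 and compute λ = 1240 / [13.6·4·(1/n_f² − 1/n_i²)].
Lines falling in [29.1, 113] nm: 2→1 (30.39 nm), 5→2 (108.5 nm).

2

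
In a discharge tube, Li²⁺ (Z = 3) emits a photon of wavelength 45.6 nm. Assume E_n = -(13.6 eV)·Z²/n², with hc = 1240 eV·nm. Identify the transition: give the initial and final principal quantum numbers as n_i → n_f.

The photon energy is ΔE = hc/λ = 1240 / 45.6 = 27.19 eV.
With Z = 3, ΔE = 122.4 × (1/n_f² − 1/n_i²), so 1/n_f² − 1/n_i² = 0.2222.
Trying n_f = 2 gives 1/n_i² = 0.02784, i.e. n_i ≈ 6; this pair matches.

n_i = 6, n_f = 2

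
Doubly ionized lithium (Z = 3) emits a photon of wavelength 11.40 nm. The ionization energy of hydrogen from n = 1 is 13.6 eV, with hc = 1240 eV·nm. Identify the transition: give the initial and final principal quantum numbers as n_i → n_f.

The photon energy is ΔE = hc/λ = 1240 / 11.40 = 108.8 eV.
With Z = 3, ΔE = 122.4 × (1/n_f² − 1/n_i²), so 1/n_f² − 1/n_i² = 0.8887.
Trying n_f = 1 gives 1/n_i² = 0.1113, i.e. n_i ≈ 3; this pair matches.

n_i = 3, n_f = 1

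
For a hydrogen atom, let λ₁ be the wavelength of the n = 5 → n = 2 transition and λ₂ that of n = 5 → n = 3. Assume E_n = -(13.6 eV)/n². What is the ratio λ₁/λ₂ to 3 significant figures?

λ ∝ 1/ΔE ∝ 1/(1/n_f² − 1/n_i²), and the Z² and hc factors cancel in the ratio.
λ₁/λ₂ = (1/3² − 1/5²)/(1/2² − 1/5²) = 0.07111/0.2100 = 0.339.

0.339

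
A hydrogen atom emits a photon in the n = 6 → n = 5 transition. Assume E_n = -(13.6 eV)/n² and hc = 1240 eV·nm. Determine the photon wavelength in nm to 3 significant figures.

7460 nm

ΔE = 13.60 × (1/5² − 1/6²) = 13.60 × 0.01222 = 0.1662 eV.
λ = hc/ΔE = 1240 / 0.1662 = 7460 nm.
This line belongs to the Pfund series.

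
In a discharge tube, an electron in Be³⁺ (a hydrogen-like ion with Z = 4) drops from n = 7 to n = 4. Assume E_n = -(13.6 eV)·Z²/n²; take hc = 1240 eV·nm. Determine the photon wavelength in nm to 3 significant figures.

135 nm

For Z = 4 the level energies scale as Z², so the effective Rydberg energy is 13.6 × 16 = 217.6 eV.
ΔE = 217.6 × (1/4² − 1/7²) = 217.6 × 0.04209 = 9.159 eV.
λ = hc/ΔE = 1240 / 9.159 = 135 nm.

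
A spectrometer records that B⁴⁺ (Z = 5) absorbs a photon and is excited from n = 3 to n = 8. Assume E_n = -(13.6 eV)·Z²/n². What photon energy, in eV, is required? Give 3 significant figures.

The Bohr energies scale as Z², so for Z = 5: E_n = −340.0/n² eV.
E_8 = −340.0/64 = −5.313 eV and E_3 = −340.0/9 = −37.78 eV.
The photon energy is |E_8 − E_3| = 32.5 eV.

32.5 eV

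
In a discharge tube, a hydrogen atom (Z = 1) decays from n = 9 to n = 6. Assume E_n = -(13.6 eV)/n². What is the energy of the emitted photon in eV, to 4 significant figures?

E_9 = −13.60/81 = −0.1679 eV and E_6 = −13.60/36 = −0.3778 eV.
The photon energy is |E_9 − E_6| = 0.2099 eV.

0.2099 eV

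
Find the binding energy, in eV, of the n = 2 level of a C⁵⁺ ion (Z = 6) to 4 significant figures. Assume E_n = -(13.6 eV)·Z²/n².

122.4 eV

E_n = −13.6 Z²/n² = −489.6/n² eV for Z = 6.
E_2 = −489.6/4 = −122.4 eV, so ionization (to E = 0) requires 122.4 eV.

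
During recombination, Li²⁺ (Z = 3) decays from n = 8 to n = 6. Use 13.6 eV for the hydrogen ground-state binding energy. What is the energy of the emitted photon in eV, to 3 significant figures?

The Bohr energies scale as Z², so for Z = 3: E_n = −122.4/n² eV.
E_8 = −122.4/64 = −1.913 eV and E_6 = −122.4/36 = −3.400 eV.
The photon energy is |E_8 − E_6| = 1.49 eV.

1.49 eV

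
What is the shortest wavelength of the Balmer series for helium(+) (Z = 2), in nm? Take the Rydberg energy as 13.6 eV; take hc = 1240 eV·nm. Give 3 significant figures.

The Balmer series has lower level n_f = 2; the series limit corresponds to n_i → ∞.
ΔE_max = 13.6 × 4 / 2² = 13.60 eV.
λ_min = 1240 / 13.60 = 91.2 nm.

91.2 nm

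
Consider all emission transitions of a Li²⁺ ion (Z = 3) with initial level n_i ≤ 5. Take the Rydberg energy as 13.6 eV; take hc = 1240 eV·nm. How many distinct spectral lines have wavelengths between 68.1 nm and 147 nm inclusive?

2

Enumerate all n_i → n_f pairs with 1 ≤ n_f < n_i ≤ 5 and compute λ = 1240 / [13.6·9·(1/n_f² − 1/n_i²)].
Lines falling in [68.1, 147] nm: 3→2 (72.94 nm), 5→3 (142.5 nm).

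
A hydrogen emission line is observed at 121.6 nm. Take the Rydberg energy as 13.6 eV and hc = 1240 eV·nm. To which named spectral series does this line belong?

ΔE = 1240/121.6 = 10.20 eV.
This matches 13.6 × (1/1² − 1/2²), so n_f = 1: the Lyman series.

Lyman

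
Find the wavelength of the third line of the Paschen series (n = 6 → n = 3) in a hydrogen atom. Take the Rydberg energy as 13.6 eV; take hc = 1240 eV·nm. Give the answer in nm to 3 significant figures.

The Paschen series terminates on n_f = 3; the third line has n_i = 3+3 = 6.
ΔE = 13.60 × (1/3² − 1/6²) = 1.133 eV.
λ = 1240 / 1.133 = 1090 nm.

1090 nm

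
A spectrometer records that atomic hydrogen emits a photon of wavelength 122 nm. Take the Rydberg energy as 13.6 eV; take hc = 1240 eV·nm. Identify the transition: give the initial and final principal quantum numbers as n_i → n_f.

n_i = 2, n_f = 1

The photon energy is ΔE = hc/λ = 1240 / 122 = 10.16 eV.
With Z = 1, ΔE = 13.60 × (1/n_f² − 1/n_i²), so 1/n_f² − 1/n_i² = 0.7473.
Trying n_f = 1 gives 1/n_i² = 0.2527, i.e. n_i ≈ 2; this pair matches.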